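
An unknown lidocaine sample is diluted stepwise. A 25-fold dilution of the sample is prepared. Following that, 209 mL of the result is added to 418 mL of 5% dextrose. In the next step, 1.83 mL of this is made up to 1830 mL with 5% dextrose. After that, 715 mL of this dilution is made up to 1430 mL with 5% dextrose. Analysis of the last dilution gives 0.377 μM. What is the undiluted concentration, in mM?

Overall dilution factor = 25 × 3 × 1000 × 2 = 1.50 × 10⁵.
Original = 0.377 μM × 1.50 × 10⁵ = 5.66 × 10⁴ μM = 56.6 mM.

56.6 mM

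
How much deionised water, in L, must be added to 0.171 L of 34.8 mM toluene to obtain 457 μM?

457 μM = 0.457 mM.
V₂ = C₁V₁/C₂ = 34.8 × 0.171 / 0.457 = 13.0 L.
Diluent to add = V₂ − V₁ = 13.0 − 0.171 = 12.9 L.

12.9 L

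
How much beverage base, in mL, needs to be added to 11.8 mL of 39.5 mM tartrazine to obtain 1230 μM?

367 mL

1230 μM = 1.23 mM.
V₂ = C₁V₁/C₂ = 39.5 × 11.8 / 1.23 = 379 mL.
Diluent to add = V₂ − V₁ = 379 − 11.8 = 367 mL.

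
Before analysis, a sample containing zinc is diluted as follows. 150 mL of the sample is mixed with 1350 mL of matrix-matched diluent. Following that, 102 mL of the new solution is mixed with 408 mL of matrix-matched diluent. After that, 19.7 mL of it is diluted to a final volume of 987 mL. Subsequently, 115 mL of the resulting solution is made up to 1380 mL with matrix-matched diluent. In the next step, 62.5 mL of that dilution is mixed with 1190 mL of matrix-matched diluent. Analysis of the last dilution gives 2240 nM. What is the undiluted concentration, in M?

1.35 M

Overall dilution factor = 10 × 5 × 50.10 × 12 × 20.04 = 6.02 × 10⁵.
Original = 2240 nM × 6.02 × 10⁵ = 1.35 × 10⁹ nM = 1.35 M.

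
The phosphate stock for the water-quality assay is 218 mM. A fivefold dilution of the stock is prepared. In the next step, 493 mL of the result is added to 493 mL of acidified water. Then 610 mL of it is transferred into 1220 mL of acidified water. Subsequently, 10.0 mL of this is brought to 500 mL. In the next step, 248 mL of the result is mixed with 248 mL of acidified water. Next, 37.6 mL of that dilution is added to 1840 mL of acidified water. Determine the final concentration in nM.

1460 nM

Overall dilution factor = 5 × 2 × 3 × 50 × 2 × 49.94 = 1.50 × 10⁵.
218 mM / 1.50 × 10⁵ = 1.46 × 10⁻³ mM = 1460 nM.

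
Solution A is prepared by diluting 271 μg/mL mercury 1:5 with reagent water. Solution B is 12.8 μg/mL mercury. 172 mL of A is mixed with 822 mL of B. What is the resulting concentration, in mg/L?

C_A = 271 μg/mL / 5 = 54.2 μg/mL.
C_mix = (C_A·V_A + C_B·V_B)/(V_A + V_B) = (54.2×172 + 12.8×822) / 994.0 = 20.0 μg/mL = 20.0 mg/L.

20.0 mg/L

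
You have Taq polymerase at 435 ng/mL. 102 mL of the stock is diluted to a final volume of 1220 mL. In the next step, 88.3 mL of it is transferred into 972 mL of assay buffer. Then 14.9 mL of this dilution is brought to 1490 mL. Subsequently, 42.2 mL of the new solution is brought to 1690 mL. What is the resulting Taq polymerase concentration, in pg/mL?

Overall dilution factor = 11.96 × 12.01 × 100 × 40.05 = 5.75 × 10⁵.
435 ng/mL / 5.75 × 10⁵ = 7.56 × 10⁻⁴ ng/mL = 0.756 pg/mL.

0.756 pg/mL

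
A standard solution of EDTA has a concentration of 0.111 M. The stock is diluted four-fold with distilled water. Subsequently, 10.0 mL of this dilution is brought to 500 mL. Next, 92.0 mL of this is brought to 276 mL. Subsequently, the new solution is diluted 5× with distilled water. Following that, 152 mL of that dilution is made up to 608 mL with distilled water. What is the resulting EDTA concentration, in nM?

Overall dilution factor = 4 × 50 × 3 × 5 × 4 = 1.20 × 10⁴.
0.111 M / 1.20 × 10⁴ = 9.25 × 10⁻⁶ M = 9250 nM.

9250 nM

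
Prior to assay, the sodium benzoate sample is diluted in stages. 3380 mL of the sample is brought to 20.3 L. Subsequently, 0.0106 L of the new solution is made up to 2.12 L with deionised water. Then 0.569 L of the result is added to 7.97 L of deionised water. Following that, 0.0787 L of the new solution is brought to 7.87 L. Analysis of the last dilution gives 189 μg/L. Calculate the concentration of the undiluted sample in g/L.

341 g/L

Overall dilution factor = 6.006 × 200 × 15.01 × 100 = 1.80 × 10⁶.
Original = 189 μg/L × 1.80 × 10⁶ = 3.41 × 10⁸ μg/L = 341 g/L.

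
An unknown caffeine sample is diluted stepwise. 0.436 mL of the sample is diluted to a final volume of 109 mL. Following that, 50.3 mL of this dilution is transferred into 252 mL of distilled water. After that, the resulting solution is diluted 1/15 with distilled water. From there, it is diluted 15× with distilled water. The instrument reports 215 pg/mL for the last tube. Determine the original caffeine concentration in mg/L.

Overall dilution factor = 250 × 6.010 × 15 × 15 = 3.38 × 10⁵.
Original = 215 pg/mL × 3.38 × 10⁵ = 7.27 × 10⁷ pg/mL = 72.7 mg/L.

72.7 mg/L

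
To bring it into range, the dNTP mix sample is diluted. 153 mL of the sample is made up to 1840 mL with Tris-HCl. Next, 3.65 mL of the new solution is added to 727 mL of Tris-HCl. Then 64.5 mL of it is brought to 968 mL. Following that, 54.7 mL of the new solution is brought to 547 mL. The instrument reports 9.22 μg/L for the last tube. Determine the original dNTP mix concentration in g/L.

3.33 g/L

Overall dilution factor = 12.03 × 200.2 × 15.01 × 10 = 3.61 × 10⁵.
Original = 9.22 μg/L × 3.61 × 10⁵ = 3.33 × 10⁶ μg/L = 3.33 g/L.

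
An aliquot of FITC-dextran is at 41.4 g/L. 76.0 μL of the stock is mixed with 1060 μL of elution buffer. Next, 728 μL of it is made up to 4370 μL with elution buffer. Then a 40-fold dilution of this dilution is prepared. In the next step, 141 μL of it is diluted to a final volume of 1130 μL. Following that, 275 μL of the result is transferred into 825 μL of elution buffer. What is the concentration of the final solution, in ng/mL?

360 ng/mL

Overall dilution factor = 14.95 × 6.003 × 40 × 8.014 × 4 = 1.15 × 10⁵.
41.4 g/L / 1.15 × 10⁵ = 3.60 × 10⁻⁴ g/L = 360 ng/mL.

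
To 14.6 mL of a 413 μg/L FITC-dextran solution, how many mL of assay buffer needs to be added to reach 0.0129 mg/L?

453 mL

0.0129 mg/L = 12.9 μg/L.
V₂ = C₁V₁/C₂ = 413 × 14.6 / 12.9 = 467 mL.
Diluent to add = V₂ − V₁ = 467 − 14.6 = 453 mL.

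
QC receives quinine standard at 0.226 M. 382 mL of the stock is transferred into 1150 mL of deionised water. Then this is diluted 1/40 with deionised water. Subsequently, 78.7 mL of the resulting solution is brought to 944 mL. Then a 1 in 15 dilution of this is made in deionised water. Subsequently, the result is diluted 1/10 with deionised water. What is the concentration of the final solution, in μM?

0.783 μM

Overall dilution factor = 4.010 × 40 × 11.99 × 15 × 10 = 2.89 × 10⁵.
0.226 M / 2.89 × 10⁵ = 7.83 × 10⁻⁷ M = 0.783 μM.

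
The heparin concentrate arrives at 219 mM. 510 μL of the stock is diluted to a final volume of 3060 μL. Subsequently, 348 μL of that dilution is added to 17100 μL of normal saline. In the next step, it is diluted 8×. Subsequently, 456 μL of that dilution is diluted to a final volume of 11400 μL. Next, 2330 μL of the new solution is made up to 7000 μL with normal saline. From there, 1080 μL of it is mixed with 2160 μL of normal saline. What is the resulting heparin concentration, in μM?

0.404 μM

Overall dilution factor = 6 × 50.14 × 8 × 25 × 3.004 × 3 = 5.42 × 10⁵.
219 mM / 5.42 × 10⁵ = 4.04 × 10⁻⁴ mM = 0.404 μM.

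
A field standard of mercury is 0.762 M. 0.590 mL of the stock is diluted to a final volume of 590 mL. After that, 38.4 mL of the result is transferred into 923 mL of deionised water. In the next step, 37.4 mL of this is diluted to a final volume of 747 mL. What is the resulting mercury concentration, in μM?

Overall dilution factor = 1000 × 25.04 × 19.97 = 5.00 × 10⁵.
0.762 M / 5.00 × 10⁵ = 1.52 × 10⁻⁶ M = 1.52 μM.

1.52 μM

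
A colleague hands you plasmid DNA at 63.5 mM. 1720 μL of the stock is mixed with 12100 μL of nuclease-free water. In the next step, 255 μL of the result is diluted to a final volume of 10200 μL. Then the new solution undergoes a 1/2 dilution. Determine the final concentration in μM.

98.8 μM

Overall dilution factor = 8.035 × 40 × 2 = 643.
63.5 mM / 643 = 0.0988 mM = 98.8 μM.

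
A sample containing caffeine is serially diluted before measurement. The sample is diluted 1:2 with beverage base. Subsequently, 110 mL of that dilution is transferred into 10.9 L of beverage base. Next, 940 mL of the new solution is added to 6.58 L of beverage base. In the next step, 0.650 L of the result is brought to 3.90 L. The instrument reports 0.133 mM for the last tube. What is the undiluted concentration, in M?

Overall dilution factor = 2 × 100.1 × 8 × 6 = 9609.
Original = 0.133 mM × 9609 = 1278 mM = 1.28 M.

1.28 M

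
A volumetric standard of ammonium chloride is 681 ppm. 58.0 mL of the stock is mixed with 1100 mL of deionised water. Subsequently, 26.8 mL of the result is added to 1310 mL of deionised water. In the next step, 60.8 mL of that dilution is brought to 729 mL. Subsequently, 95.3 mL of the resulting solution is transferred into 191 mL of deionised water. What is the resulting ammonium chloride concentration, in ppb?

Overall dilution factor = 19.97 × 49.88 × 11.99 × 3.004 = 3.59 × 10⁴.
681 ppm / 3.59 × 10⁴ = 0.0190 ppm = 19.0 ppb.

19.0 ppb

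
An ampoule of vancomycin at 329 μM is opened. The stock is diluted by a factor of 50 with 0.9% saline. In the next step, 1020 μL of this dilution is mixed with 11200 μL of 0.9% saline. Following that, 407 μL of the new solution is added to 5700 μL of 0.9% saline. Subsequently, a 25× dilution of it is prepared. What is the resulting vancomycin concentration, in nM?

1.46 nM

Overall dilution factor = 50 × 11.98 × 15.00 × 25 = 2.25 × 10⁵.
329 μM / 2.25 × 10⁵ = 1.46 × 10⁻³ μM = 1.46 nM.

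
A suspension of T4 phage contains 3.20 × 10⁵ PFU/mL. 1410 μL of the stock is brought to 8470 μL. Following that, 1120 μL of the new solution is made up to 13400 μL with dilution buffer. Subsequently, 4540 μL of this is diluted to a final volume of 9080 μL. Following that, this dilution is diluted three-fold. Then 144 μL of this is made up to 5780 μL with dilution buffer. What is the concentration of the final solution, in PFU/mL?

Overall dilution factor = 6.007 × 11.96 × 2 × 3 × 40.14 = 1.73 × 10⁴.
3.20 × 10⁵ PFU/mL / 1.73 × 10⁴ = 18.5 PFU/mL.

18.5 PFU/mL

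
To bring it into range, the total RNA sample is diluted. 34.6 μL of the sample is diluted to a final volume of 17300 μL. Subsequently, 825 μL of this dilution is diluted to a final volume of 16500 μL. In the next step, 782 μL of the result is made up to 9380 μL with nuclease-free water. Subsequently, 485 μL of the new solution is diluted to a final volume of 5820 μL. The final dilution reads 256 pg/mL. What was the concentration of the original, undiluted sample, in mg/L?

Overall dilution factor = 500 × 20 × 11.99 × 12 = 1.44 × 10⁶.
Original = 256 pg/mL × 1.44 × 10⁶ = 3.68 × 10⁸ pg/mL = 368 mg/L.

368 mg/L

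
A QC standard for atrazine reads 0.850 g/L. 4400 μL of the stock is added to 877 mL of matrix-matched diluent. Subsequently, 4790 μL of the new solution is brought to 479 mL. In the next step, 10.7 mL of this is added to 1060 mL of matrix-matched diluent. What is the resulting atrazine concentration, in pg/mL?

424 pg/mL

Overall dilution factor = 200.3 × 100 × 100.1 = 2.00 × 10⁶.
0.850 g/L / 2.00 × 10⁶ = 4.24 × 10⁻⁷ g/L = 424 pg/mL.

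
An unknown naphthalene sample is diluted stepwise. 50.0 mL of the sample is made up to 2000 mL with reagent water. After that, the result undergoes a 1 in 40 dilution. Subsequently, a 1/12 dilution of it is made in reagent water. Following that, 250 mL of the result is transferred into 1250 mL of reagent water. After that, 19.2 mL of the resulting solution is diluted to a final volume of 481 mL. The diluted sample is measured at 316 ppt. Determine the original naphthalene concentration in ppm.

Overall dilution factor = 40 × 40 × 12 × 6 × 25.05 = 2.89 × 10⁶.
Original = 316 ppt × 2.89 × 10⁶ = 9.12 × 10⁸ ppt = 912 ppm.

912 ppm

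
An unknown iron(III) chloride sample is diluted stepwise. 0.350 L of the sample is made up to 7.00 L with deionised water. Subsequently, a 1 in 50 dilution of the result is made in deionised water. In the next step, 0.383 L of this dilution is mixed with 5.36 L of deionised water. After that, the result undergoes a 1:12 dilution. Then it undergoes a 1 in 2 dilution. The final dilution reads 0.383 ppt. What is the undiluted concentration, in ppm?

Overall dilution factor = 20 × 50 × 14.99 × 12 × 2 = 3.60 × 10⁵.
Original = 0.383 ppt × 3.60 × 10⁵ = 1.38 × 10⁵ ppt = 0.138 ppm.

0.138 ppm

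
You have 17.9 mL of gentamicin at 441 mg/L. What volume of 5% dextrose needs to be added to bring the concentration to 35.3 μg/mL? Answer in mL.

206 mL

35.3 μg/mL = 35.3 mg/L.
V₂ = C₁V₁/C₂ = 441 × 17.9 / 35.3 = 224 mL.
Diluent to add = V₂ − V₁ = 224 − 17.9 = 206 mL.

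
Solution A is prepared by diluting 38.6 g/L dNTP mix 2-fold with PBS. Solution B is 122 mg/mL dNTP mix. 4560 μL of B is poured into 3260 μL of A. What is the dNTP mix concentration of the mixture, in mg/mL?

79.2 mg/mL

C_A = 38.6 g/L / 2 = 19.3 g/L.
C_B = 122 mg/mL = 122 g/L.
C_mix = (C_A·V_A + C_B·V_B)/(V_A + V_B) = (19.3×3260 + 122×4560) / 7820 = 79.2 g/L = 79.2 mg/mL.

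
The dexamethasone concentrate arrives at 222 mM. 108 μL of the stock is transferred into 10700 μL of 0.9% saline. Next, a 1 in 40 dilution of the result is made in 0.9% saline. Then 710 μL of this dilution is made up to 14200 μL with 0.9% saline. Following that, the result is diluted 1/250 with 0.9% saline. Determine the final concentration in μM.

0.0111 μM

Overall dilution factor = 100.1 × 40 × 20 × 250 = 2.00 × 10⁷.
222 mM / 2.00 × 10⁷ = 1.11 × 10⁻⁵ mM = 0.0111 μM.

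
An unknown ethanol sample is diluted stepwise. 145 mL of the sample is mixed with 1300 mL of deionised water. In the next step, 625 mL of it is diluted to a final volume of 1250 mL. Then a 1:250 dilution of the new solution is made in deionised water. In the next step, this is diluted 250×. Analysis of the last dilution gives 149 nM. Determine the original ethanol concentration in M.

Overall dilution factor = 9.966 × 2 × 250 × 250 = 1.25 × 10⁶.
Original = 149 nM × 1.25 × 10⁶ = 1.86 × 10⁸ nM = 0.186 M.

0.186 M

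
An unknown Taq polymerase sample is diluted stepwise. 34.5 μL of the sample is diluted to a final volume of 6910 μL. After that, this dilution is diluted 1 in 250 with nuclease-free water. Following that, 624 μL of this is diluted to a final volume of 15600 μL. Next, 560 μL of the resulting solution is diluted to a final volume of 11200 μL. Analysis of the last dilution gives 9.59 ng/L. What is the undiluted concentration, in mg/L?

240 mg/L

Overall dilution factor = 200.3 × 250 × 25 × 20 = 2.50 × 10⁷.
Original = 9.59 ng/L × 2.50 × 10⁷ = 2.40 × 10⁸ ng/L = 240 mg/L.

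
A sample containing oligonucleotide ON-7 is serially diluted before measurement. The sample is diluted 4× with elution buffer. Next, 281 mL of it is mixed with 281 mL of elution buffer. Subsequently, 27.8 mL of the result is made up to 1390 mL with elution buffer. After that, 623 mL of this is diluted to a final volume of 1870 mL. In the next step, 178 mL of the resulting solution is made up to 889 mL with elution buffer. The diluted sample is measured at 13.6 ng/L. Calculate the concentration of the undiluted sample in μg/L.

81.6 μg/L

Overall dilution factor = 4 × 2 × 50 × 3.002 × 4.994 = 5996.
Original = 13.6 ng/L × 5996 = 8.16 × 10⁴ ng/L = 81.6 μg/L.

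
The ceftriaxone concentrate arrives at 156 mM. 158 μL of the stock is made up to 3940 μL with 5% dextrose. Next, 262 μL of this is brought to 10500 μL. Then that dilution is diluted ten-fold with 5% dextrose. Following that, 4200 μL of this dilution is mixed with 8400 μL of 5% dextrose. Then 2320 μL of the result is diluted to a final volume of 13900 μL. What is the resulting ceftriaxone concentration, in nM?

868 nM

Overall dilution factor = 24.94 × 40.08 × 10 × 3 × 5.991 = 1.80 × 10⁵.
156 mM / 1.80 × 10⁵ = 8.68 × 10⁻⁴ mM = 868 nM.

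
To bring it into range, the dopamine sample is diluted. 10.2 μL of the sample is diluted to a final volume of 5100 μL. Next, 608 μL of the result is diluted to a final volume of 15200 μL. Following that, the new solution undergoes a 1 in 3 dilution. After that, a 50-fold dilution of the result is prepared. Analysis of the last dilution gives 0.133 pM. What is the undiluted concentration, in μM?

Overall dilution factor = 500 × 25 × 3 × 50 = 1.88 × 10⁶.
Original = 0.133 pM × 1.88 × 10⁶ = 2.49 × 10⁵ pM = 0.249 μM.

0.249 μM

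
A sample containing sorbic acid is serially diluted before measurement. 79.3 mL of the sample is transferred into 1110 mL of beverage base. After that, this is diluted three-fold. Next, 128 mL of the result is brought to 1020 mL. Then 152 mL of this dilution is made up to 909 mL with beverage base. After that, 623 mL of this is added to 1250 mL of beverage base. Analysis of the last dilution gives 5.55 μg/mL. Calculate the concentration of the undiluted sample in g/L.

Overall dilution factor = 15.00 × 3 × 7.969 × 5.980 × 3.006 = 6446.
Original = 5.55 μg/mL × 6446 = 3.58 × 10⁴ μg/mL = 35.8 g/L.

35.8 g/L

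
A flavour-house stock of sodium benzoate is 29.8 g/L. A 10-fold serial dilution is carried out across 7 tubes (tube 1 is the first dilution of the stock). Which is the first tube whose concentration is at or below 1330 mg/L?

Tube n has concentration 29.8 g/L / 10ⁿ.
Need 10ⁿ ≥ 29.8 g/L / 1330 mg/L = 22.4, so n ≥ 1.35.
First such tube: n = 2.

tube 2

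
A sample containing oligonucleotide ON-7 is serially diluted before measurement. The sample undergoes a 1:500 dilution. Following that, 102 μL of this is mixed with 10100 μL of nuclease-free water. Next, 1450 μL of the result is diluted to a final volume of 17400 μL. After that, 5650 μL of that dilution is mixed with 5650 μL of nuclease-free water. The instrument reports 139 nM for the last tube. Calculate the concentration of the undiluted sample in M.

0.167 M

Overall dilution factor = 500 × 100.0 × 12 × 2 = 1.20 × 10⁶.
Original = 139 nM × 1.20 × 10⁶ = 1.67 × 10⁸ nM = 0.167 M.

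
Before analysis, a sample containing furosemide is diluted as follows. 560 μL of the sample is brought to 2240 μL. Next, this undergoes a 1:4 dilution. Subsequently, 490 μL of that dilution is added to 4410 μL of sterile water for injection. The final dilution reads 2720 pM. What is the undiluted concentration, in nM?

Overall dilution factor = 4 × 4 × 10 = 160.
Original = 2720 pM × 160 = 4.35 × 10⁵ pM = 435 nM.

435 nM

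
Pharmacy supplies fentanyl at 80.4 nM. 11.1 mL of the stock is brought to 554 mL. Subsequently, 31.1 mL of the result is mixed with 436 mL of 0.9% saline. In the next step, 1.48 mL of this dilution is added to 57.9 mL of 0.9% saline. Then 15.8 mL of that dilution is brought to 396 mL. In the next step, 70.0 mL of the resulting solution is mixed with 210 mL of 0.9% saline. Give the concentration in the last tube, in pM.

0.0267 pM

Overall dilution factor = 49.91 × 15.02 × 40.12 × 25.06 × 4 = 3.02 × 10⁶.
80.4 nM / 3.02 × 10⁶ = 2.67 × 10⁻⁵ nM = 0.0267 pM.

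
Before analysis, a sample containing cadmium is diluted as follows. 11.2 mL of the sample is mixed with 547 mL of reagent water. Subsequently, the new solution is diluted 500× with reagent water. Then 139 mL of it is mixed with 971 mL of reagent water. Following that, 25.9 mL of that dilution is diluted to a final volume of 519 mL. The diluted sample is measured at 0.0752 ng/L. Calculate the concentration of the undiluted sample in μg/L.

Overall dilution factor = 49.84 × 500 × 7.986 × 20.04 = 3.99 × 10⁶.
Original = 0.0752 ng/L × 3.99 × 10⁶ = 3.00 × 10⁵ ng/L = 300 μg/L.

300 μg/L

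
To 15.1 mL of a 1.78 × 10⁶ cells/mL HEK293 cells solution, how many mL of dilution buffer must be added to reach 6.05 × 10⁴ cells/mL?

V₂ = C₁V₁/C₂ = 1.78 × 10⁶ × 15.1 / 6.05 × 10⁴ = 444 mL.
Diluent to add = V₂ − V₁ = 444 − 15.1 = 429 mL.

429 mL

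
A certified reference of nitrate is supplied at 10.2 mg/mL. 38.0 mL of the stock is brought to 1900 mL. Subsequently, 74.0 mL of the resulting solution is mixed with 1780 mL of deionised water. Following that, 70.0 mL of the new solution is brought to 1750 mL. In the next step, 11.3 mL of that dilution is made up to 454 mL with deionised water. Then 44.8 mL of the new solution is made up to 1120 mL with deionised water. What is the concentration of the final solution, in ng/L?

Overall dilution factor = 50 × 25.05 × 25 × 40.18 × 25 = 3.15 × 10⁷.
10.2 mg/mL / 3.15 × 10⁷ = 3.24 × 10⁻⁷ mg/mL = 324 ng/L.

324 ng/L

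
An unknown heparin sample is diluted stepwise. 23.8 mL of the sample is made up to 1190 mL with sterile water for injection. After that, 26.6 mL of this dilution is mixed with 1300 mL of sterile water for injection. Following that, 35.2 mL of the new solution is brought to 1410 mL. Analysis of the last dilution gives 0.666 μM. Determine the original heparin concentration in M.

0.0665 M

Overall dilution factor = 50 × 49.87 × 40.06 = 9.99 × 10⁴.
Original = 0.666 μM × 9.99 × 10⁴ = 6.65 × 10⁴ μM = 0.0665 M.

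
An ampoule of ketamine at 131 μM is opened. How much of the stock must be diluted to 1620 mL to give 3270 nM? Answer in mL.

3270 nM = 3.27 μM.
V₁ = C₂V₂/C₁ = 3.27 × 1620 / 131 = 40.4 mL.

40.4 mL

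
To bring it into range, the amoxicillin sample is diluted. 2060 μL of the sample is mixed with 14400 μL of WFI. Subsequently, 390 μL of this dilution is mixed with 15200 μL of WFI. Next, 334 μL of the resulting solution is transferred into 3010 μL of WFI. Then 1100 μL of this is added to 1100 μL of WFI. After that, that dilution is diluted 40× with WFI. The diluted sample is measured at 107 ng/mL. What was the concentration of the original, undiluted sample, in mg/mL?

27.4 mg/mL

Overall dilution factor = 7.990 × 39.97 × 10.01 × 2 × 40 = 2.56 × 10⁵.
Original = 107 ng/mL × 2.56 × 10⁵ = 2.74 × 10⁷ ng/mL = 27.4 mg/mL.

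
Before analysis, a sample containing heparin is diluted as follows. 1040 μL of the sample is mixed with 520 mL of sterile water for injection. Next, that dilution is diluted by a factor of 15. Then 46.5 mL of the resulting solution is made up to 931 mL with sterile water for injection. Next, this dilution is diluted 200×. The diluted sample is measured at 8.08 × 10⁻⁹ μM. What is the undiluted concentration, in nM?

Overall dilution factor = 501 × 15 × 20.02 × 200 = 3.01 × 10⁷.
Original = 8.08 × 10⁻⁹ μM × 3.01 × 10⁷ = 0.243 μM = 243 nM.

243 nM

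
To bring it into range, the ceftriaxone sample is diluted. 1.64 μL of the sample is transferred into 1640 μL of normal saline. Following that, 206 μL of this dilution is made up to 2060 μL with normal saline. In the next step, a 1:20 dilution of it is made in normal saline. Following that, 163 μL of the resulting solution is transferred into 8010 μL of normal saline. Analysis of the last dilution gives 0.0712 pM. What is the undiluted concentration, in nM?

715 nM

Overall dilution factor = 1001 × 10 × 20 × 50.14 = 1.00 × 10⁷.
Original = 0.0712 pM × 1.00 × 10⁷ = 7.15 × 10⁵ pM = 715 nM.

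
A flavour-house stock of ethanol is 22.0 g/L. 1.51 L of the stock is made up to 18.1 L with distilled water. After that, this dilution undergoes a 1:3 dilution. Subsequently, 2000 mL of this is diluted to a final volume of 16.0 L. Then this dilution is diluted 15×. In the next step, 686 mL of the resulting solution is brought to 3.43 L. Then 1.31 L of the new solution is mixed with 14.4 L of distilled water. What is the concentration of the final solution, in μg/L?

Overall dilution factor = 11.99 × 3 × 8 × 15 × 5 × 11.99 = 2.59 × 10⁵.
22.0 g/L / 2.59 × 10⁵ = 8.50 × 10⁻⁵ g/L = 85.0 μg/L.

85.0 μg/L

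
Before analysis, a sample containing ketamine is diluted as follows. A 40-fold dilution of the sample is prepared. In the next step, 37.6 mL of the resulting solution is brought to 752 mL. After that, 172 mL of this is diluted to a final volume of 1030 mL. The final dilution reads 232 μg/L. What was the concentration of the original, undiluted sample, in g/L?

1.11 g/L

Overall dilution factor = 40 × 20 × 5.988 = 4791.
Original = 232 μg/L × 4791 = 1.11 × 10⁶ μg/L = 1.11 g/L.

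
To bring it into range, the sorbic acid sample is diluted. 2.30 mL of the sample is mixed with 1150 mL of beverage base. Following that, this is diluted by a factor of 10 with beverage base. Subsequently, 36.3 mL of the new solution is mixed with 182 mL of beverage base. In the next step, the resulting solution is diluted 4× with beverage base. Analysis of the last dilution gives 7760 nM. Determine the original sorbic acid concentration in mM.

935 mM

Overall dilution factor = 501 × 10 × 6.014 × 4 = 1.21 × 10⁵.
Original = 7760 nM × 1.21 × 10⁵ = 9.35 × 10⁸ nM = 935 mM.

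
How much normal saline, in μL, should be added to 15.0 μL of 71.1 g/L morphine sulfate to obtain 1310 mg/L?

799 μL

1310 mg/L = 1.31 g/L.
V₂ = C₁V₁/C₂ = 71.1 × 15.0 / 1.31 = 814 μL.
Diluent to add = V₂ − V₁ = 814 − 15.0 = 799 μL.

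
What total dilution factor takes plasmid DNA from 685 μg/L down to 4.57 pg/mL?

Factor = C₀/C_target = 685 μg/L / 4.57 pg/mL = 1.50 × 10⁵.

1.50 × 10⁵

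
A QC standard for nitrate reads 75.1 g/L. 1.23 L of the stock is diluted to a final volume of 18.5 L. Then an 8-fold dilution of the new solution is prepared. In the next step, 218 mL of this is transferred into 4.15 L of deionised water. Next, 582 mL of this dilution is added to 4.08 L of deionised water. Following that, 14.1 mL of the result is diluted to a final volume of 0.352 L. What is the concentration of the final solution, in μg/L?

Overall dilution factor = 15.04 × 8 × 20.04 × 8.010 × 24.96 = 4.82 × 10⁵.
75.1 g/L / 4.82 × 10⁵ = 1.56 × 10⁻⁴ g/L = 156 μg/L.

156 μg/L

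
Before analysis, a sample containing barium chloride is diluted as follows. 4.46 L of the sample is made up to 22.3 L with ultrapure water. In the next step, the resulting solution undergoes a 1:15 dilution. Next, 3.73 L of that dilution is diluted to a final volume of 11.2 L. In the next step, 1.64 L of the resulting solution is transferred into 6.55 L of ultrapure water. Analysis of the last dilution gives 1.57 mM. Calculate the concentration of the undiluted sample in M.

1.77 M

Overall dilution factor = 5 × 15 × 3.003 × 4.994 = 1125.
Original = 1.57 mM × 1125 = 1766 mM = 1.77 M.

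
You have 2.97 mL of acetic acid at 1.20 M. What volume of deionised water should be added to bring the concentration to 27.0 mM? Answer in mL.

129 mL

27.0 mM = 0.0270 M.
V₂ = C₁V₁/C₂ = 1.20 × 2.97 / 0.0270 = 132 mL.
Diluent to add = V₂ − V₁ = 132 − 2.97 = 129 mL.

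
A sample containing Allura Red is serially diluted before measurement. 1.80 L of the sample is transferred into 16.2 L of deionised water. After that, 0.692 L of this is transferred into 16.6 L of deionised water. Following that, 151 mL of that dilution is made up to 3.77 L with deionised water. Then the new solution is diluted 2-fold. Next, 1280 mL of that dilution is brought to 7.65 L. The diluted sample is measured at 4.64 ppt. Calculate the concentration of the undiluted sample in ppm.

Overall dilution factor = 10 × 24.99 × 24.97 × 2 × 5.977 = 7.46 × 10⁴.
Original = 4.64 ppt × 7.46 × 10⁴ = 3.46 × 10⁵ ppt = 0.346 ppm.

0.346 ppm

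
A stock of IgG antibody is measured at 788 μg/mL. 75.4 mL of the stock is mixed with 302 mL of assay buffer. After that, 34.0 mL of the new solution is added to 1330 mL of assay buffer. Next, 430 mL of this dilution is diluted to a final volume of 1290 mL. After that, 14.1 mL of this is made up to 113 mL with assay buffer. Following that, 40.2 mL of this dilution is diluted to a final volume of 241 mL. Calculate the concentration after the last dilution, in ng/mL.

Overall dilution factor = 5.005 × 40.12 × 3 × 8.014 × 5.995 = 2.89 × 10⁴.
788 μg/mL / 2.89 × 10⁴ = 0.0272 μg/mL = 27.2 ng/mL.

27.2 ng/mL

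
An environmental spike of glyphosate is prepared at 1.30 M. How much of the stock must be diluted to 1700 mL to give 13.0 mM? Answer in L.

0.0170 L

13.0 mM = 0.0130 M.
V₁ = C₂V₂/C₁ = 0.0130 × 1700 / 1.30 = 17.0 mL = 0.0170 L.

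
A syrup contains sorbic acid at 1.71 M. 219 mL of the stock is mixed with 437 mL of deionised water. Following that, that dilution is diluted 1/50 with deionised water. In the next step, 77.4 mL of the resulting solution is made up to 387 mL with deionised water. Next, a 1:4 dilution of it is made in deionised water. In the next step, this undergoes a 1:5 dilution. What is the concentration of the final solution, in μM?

Overall dilution factor = 2.995 × 50 × 5 × 4 × 5 = 1.50 × 10⁴.
1.71 M / 1.50 × 10⁴ = 1.14 × 10⁻⁴ M = 114 μM.

114 μM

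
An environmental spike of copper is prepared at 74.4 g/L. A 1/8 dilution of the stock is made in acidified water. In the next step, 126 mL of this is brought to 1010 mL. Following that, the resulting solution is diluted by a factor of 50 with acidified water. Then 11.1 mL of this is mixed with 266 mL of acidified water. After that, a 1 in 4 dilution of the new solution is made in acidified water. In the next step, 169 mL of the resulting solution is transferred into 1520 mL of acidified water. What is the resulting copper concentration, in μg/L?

Overall dilution factor = 8 × 8.016 × 50 × 24.96 × 4 × 9.994 = 3.20 × 10⁶.
74.4 g/L / 3.20 × 10⁶ = 2.33 × 10⁻⁵ g/L = 23.3 μg/L.

23.3 μg/L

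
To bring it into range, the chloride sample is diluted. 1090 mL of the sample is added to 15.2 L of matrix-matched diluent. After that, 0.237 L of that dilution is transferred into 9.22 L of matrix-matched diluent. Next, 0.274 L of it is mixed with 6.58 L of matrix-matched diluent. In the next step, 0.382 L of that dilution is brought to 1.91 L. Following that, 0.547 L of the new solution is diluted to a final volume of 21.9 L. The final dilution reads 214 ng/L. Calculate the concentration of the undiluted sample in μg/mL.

Overall dilution factor = 14.94 × 39.90 × 25.01 × 5 × 40.04 = 2.99 × 10⁶.
Original = 214 ng/L × 2.99 × 10⁶ = 6.39 × 10⁸ ng/L = 639 μg/mL.

639 μg/mL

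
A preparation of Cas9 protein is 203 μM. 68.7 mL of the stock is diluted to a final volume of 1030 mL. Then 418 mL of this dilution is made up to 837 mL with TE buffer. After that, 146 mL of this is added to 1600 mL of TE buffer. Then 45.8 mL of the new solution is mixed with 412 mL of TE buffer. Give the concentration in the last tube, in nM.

56.6 nM

Overall dilution factor = 14.99 × 2.002 × 11.96 × 9.996 = 3589.
203 μM / 3589 = 0.0566 μM = 56.6 nM.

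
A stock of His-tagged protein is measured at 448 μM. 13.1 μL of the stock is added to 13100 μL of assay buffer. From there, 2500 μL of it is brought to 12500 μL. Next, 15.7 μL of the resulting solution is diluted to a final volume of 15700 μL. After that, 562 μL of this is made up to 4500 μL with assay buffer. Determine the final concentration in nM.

0.0112 nM

Overall dilution factor = 1001 × 5 × 1000 × 8.007 = 4.01 × 10⁷.
448 μM / 4.01 × 10⁷ = 1.12 × 10⁻⁵ μM = 0.0112 nM.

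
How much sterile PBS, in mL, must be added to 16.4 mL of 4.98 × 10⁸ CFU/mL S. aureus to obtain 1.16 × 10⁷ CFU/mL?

688 mL

V₂ = C₁V₁/C₂ = 4.98 × 10⁸ × 16.4 / 1.16 × 10⁷ = 704 mL.
Diluent to add = V₂ − V₁ = 704 − 16.4 = 688 mL.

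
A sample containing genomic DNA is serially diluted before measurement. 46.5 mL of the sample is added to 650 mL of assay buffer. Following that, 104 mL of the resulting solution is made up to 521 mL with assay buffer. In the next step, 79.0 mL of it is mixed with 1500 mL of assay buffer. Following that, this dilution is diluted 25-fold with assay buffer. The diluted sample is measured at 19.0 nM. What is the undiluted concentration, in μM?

Overall dilution factor = 14.98 × 5.010 × 19.99 × 25 = 3.75 × 10⁴.
Original = 19.0 nM × 3.75 × 10⁴ = 7.12 × 10⁵ nM = 712 μM.

712 μM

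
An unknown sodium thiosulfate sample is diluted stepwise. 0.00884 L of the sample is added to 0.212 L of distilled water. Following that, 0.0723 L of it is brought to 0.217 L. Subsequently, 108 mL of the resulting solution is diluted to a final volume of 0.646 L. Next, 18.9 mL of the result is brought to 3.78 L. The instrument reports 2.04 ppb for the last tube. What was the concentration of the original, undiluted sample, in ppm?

Overall dilution factor = 24.98 × 3.001 × 5.981 × 200 = 8.97 × 10⁴.
Original = 2.04 ppb × 8.97 × 10⁴ = 1.83 × 10⁵ ppb = 183 ppm.

183 ppm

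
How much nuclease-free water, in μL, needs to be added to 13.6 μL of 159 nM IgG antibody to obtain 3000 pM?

707 μL

3000 pM = 3.00 nM.
V₂ = C₁V₁/C₂ = 159 × 13.6 / 3.00 = 721 μL.
Diluent to add = V₂ − V₁ = 721 − 13.6 = 707 μL.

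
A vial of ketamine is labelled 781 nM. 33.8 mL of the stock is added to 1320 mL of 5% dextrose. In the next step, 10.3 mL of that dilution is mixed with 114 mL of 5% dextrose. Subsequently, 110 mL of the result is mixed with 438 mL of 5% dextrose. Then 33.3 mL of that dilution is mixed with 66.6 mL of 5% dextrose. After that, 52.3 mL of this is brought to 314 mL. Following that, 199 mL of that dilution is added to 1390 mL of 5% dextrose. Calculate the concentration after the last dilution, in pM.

Overall dilution factor = 40.05 × 12.07 × 4.982 × 3 × 6.004 × 7.985 = 3.46 × 10⁵.
781 nM / 3.46 × 10⁵ = 2.26 × 10⁻³ nM = 2.26 pM.

2.26 pM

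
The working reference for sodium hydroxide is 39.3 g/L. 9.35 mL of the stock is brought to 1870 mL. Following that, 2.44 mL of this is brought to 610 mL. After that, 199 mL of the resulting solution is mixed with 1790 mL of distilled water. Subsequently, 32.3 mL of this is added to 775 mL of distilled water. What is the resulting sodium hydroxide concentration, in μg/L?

Overall dilution factor = 200 × 250 × 9.995 × 24.99 = 1.25 × 10⁷.
39.3 g/L / 1.25 × 10⁷ = 3.15 × 10⁻⁶ g/L = 3.15 μg/L.

3.15 μg/L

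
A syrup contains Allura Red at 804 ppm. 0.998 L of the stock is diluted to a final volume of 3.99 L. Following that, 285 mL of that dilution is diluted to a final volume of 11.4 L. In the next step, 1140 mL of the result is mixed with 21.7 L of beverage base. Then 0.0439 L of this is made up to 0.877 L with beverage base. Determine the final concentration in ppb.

Overall dilution factor = 3.998 × 40 × 20.04 × 19.98 = 6.40 × 10⁴.
804 ppm / 6.40 × 10⁴ = 0.0126 ppm = 12.6 ppb.

12.6 ppb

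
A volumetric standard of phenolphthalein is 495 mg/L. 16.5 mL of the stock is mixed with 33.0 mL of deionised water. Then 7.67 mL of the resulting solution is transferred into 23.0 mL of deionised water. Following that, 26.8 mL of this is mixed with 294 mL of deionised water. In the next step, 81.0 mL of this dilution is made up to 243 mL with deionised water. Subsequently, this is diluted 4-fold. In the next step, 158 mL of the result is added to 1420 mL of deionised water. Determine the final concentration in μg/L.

28.8 μg/L

Overall dilution factor = 3 × 3.999 × 11.97 × 3 × 4 × 9.987 = 1.72 × 10⁴.
495 mg/L / 1.72 × 10⁴ = 0.0288 mg/L = 28.8 μg/L.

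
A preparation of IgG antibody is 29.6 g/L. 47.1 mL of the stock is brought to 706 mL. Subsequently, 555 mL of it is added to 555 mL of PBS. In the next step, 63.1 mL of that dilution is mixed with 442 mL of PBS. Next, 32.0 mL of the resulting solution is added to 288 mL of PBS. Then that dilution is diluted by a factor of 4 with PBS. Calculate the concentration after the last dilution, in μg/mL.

3.08 μg/mL

Overall dilution factor = 14.99 × 2 × 8.005 × 10 × 4 = 9599.
29.6 g/L / 9599 = 3.08 × 10⁻³ g/L = 3.08 μg/mL.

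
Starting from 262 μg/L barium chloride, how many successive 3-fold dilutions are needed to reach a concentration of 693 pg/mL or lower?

Need 3ⁿ ≥ 378, so n ≥ log(378)/log(3) = 5.40.
Minimum whole steps: n = 6.

6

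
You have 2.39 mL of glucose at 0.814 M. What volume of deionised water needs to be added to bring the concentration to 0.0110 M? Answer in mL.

174 mL

V₂ = C₁V₁/C₂ = 0.814 × 2.39 / 0.0110 = 177 mL.
Diluent to add = V₂ − V₁ = 177 − 2.39 = 174 mL.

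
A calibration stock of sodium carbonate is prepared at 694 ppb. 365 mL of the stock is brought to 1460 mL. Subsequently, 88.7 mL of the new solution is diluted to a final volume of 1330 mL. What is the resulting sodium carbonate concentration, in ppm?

0.0116 ppm

Overall dilution factor = 4 × 14.99 = 60.0.
694 ppb / 60.0 = 11.6 ppb = 0.0116 ppm.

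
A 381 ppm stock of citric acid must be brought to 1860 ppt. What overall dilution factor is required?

Factor = C₀/C_target = 381 ppm / 1860 ppt = 2.05 × 10⁵.

2.05 × 10⁵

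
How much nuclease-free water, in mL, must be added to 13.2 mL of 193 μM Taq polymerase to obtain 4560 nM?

545 mL

4560 nM = 4.56 μM.
V₂ = C₁V₁/C₂ = 193 × 13.2 / 4.56 = 559 mL.
Diluent to add = V₂ − V₁ = 559 − 13.2 = 545 mL.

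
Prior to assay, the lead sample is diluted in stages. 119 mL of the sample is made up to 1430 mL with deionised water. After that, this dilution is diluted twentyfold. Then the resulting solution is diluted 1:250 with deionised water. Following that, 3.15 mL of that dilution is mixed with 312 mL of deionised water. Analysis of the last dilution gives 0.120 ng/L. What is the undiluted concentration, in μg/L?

721 μg/L

Overall dilution factor = 12.02 × 20 × 250 × 100.0 = 6.01 × 10⁶.
Original = 0.120 ng/L × 6.01 × 10⁶ = 7.21 × 10⁵ ng/L = 721 μg/L.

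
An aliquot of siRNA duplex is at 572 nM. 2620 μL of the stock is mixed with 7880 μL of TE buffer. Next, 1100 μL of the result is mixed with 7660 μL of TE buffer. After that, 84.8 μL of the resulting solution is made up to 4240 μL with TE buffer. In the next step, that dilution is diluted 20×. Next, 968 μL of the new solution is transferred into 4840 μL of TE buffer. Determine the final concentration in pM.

2.99 pM

Overall dilution factor = 4.008 × 7.964 × 50 × 20 × 6 = 1.91 × 10⁵.
572 nM / 1.91 × 10⁵ = 2.99 × 10⁻³ nM = 2.99 pM.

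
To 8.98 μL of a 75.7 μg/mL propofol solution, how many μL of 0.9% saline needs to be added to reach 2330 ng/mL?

283 μL

2330 ng/mL = 2.33 μg/mL.
V₂ = C₁V₁/C₂ = 75.7 × 8.98 / 2.33 = 292 μL.
Diluent to add = V₂ − V₁ = 292 − 8.98 = 283 μL.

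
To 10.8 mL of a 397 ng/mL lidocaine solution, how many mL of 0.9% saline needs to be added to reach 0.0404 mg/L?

95.3 mL

0.0404 mg/L = 40.4 ng/mL.
V₂ = C₁V₁/C₂ = 397 × 10.8 / 40.4 = 106 mL.
Diluent to add = V₂ − V₁ = 106 − 10.8 = 95.3 mL.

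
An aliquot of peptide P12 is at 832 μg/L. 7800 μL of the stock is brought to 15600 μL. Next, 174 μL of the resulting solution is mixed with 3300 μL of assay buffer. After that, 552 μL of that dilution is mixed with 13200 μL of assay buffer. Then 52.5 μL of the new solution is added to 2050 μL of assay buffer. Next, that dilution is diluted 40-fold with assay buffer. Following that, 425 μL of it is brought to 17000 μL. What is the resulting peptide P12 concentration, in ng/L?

0.0131 ng/L

Overall dilution factor = 2 × 19.97 × 24.91 × 40.05 × 40 × 40 = 6.37 × 10⁷.
832 μg/L / 6.37 × 10⁷ = 1.31 × 10⁻⁵ μg/L = 0.0131 ng/L.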